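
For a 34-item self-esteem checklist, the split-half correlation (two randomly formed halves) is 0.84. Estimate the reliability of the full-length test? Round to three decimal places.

The full test is twice the length of either half (n = 2).
r_full = 2(0.84) / (1 + 0.84)
       = 1.6800 / 1.8400 = 0.9130

0.913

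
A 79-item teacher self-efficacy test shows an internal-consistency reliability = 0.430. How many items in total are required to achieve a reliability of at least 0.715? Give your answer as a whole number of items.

n = [0.715 × 0.570] / [0.430 × 0.285]
  = 0.407550 / 0.122550 = 3.3256
Items needed = n × 79 = 3.3256 × 79 ≈ 262.72 → round up to 263

263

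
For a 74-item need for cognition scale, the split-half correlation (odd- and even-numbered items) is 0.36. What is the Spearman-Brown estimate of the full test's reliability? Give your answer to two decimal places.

Each half is half the length of the full test, so the full test is n = 2 times a half.
r_full = 2(0.36) / (1 + 0.36)
       = 0.7200 / 1.3600 = 0.5294

0.53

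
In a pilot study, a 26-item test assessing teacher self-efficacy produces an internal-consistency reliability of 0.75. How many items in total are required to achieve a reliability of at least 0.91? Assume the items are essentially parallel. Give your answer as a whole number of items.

88

Rearranging the Spearman-Brown formula for n,
n = r*(1 − r) / [ r (1 − r*) ]
n = 0.91 × (1 − 0.75) / [ 0.75 × (1 − 0.91) ]
  = 0.2275 / 0.0675 = 3.3704
3.3704 × 26 = 87.63 → 88 items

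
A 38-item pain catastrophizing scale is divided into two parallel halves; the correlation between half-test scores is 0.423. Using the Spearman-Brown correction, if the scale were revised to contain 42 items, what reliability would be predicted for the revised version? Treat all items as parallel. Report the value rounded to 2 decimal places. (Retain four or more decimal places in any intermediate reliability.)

0.62

Spearman-Brown correction (n = 2): r_full = 2·0.423/(1 + 0.423) = 0.5945
Length factor from 38 to 42 items: n = 42/38 = 1.1053
r_new = n·r_full / (1 + (n − 1)·r_full) = 0.6571 / 1.0626 ≈ 0.6184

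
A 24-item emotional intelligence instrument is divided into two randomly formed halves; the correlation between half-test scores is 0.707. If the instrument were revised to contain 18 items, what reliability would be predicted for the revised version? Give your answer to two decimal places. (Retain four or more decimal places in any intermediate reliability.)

0.78

Spearman-Brown correction (n = 2): r_full = 2·0.707/(1 + 0.707) = 0.8284
Length factor from 24 to 18 items: n = 18/24 = 0.7500
r_new = n·r_full / (1 + (n − 1)·r_full) = 0.6213 / 0.7929 ≈ 0.7836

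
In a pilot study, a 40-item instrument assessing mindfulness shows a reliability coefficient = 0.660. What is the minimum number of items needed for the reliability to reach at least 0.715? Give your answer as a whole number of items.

52

n = 0.715 × (1 − 0.660) / [ 0.660 × (1 − 0.715) ]
n = 0.243100 / 0.188100 ≈ 1.2924
1.2924 × 40 = 51.70 → 52 items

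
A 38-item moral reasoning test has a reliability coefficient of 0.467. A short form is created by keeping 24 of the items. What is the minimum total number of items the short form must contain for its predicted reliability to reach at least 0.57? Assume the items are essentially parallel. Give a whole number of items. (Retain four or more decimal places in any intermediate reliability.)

Short-form reliability: n = 24/38 = 0.6316; r_24 = n·r/(1+(n−1)r) ≈ 0.3562
Length factor from the short form to reach 0.57: n' = 0.57(1 − 0.3562) / [0.3562(1 − 0.57)] ≈ 2.3959
Items = 2.3959 × 24 ≈ 57.50 → 58

58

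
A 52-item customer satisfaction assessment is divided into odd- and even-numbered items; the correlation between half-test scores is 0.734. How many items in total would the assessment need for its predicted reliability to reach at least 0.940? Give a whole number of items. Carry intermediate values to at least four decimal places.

r_full = 2(0.734)/(1 + 0.734) = 0.8466
Solve Spearman-Brown for n: n = 0.940(1 − 0.8466) / [0.8466(1 − 0.940)] = 2.8387
Items = 2.8387 × 52 ≈ 147.61 → 148

148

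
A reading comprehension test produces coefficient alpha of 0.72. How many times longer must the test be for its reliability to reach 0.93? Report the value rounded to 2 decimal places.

n = 0.93(1 − 0.72) / [0.72(1 − 0.93)]
  = 0.2604 / 0.0504 = 5.1667

5.17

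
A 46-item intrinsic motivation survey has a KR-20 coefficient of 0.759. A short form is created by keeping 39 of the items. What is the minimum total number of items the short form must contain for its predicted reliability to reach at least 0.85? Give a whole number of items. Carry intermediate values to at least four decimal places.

Short-form reliability: n = 39/46 = 0.8478; r_39 = n·r/(1+(n−1)r) ≈ 0.7275
Then solve for n' with r_old = 0.7275, r_target = 0.85: n' = 0.85(1 − 0.7275)/[0.7275(1 − 0.85)] = 2.1226
Items = 2.1226 × 39 ≈ 82.78 → 83

83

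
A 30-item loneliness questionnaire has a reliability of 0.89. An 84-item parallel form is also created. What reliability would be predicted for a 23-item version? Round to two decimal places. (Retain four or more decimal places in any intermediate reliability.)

0.86

The 84-item form is not needed; work directly from the 30-item form with n = 23/30 = 0.7667.
r_{23} = n·r / (1 + (n − 1)·r) = 0.6824 / 0.7924 ≈ 0.8612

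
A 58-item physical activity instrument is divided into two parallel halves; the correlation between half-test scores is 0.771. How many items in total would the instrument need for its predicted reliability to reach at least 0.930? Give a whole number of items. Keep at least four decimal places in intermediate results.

Corrected full-test reliability: r_full = 2 × 0.771 / (1 + 0.771) ≈ 0.8707
Solve Spearman-Brown for n: n = 0.930(1 − 0.8707) / [0.8707(1 − 0.930)] = 1.9729
Items = 1.9729 × 58 ≈ 114.43 → 115

115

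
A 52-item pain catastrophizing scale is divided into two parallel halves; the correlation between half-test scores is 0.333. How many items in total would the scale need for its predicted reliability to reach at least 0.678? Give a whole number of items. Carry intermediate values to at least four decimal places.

Corrected full-test reliability: r_full = 2 × 0.333 / (1 + 0.333) ≈ 0.4996
Solve Spearman-Brown for n: n = 0.678(1 − 0.4996) / [0.4996(1 − 0.678)] = 2.1090
Items = 2.1090 × 52 ≈ 109.67 → 110

110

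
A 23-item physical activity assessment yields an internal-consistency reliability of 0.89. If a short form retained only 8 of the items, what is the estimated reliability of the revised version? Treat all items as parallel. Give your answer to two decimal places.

The new length is 8/23 = 0.3478 times the old.
r_new = 0.3478·0.89 / [1 + (0.3478 − 1)·0.89]
r_new = 0.3095 / 0.4195 ≈ 0.7378

0.74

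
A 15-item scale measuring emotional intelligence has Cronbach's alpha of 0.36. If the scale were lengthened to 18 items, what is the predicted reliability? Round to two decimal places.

The new length is 18/15 = 1.2 times the old.
Spearman-Brown: r_new = n·r / (1 + (n − 1)·r)
r_new = (1.2 × 0.36) / (1 + (1.2 − 1) × 0.36)
r_new = 0.4320 / 1.0720 ≈ 0.4030

0.40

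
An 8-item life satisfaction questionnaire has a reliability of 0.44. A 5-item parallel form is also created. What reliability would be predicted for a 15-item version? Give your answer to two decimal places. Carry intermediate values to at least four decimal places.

Only the ratio of lengths matters: n = 15/8 = 1.8750
r_{15} = n·r / (1 + (n − 1)·r) = 0.8250 / 1.3850 ≈ 0.5957

0.60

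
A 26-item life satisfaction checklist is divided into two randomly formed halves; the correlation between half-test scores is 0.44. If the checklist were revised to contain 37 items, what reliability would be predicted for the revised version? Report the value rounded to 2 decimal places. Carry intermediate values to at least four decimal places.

Full-test reliability from the split-half r: r_full = 2(0.44)/(1 + 0.44) = 0.6111
Length factor from 26 to 37 items: n = 37/26 = 1.4231
r_new = n·r_full / (1 + (n − 1)·r_full) = 0.8697 / 1.2586 ≈ 0.6910

0.69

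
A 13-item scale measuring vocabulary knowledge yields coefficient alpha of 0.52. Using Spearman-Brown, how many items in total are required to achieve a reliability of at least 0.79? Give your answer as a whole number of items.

46

Rearranging the Spearman-Brown formula for n,
n = r*(1 − r) / [ r (1 − r*) ]
n = [0.79 × 0.48] / [0.52 × 0.21]
n = 0.3792 / 0.1092 ≈ 3.4725
So the test needs 3.4725 × 13 ≈ 45.14 items; rounding up, 46.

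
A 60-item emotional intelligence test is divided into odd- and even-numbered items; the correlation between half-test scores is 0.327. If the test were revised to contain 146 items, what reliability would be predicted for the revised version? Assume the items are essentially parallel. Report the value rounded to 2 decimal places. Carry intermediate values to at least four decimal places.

0.70

Spearman-Brown correction (n = 2): r_full = 2·0.327/(1 + 0.327) = 0.4928
Then adjust to 146 items: n = 146/60 = 2.4333
r_new = n·r_full / (1 + (n − 1)·r_full) = 1.1991 / 1.7063 ≈ 0.7027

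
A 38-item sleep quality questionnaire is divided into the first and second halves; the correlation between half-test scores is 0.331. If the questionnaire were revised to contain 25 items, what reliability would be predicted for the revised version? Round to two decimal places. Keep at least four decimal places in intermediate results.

Full-test reliability from the split-half r: r_full = 2(0.331)/(1 + 0.331) = 0.4974
Length factor from 38 to 25 items: n = 25/38 = 0.6579
r_new = n·r_full / (1 + (n − 1)·r_full) = 0.3272 / 0.8298 ≈ 0.3943

0.39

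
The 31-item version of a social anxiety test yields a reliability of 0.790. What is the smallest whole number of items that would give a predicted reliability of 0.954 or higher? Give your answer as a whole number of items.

171

n = 0.954 × (1 − 0.790) / [ 0.790 × (1 − 0.954) ]
n = 0.200340 / 0.036340 ≈ 5.5129
5.5129 × 31 = 170.90 → 171 items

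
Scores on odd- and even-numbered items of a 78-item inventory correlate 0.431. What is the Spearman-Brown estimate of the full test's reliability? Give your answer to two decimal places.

The full test is twice the length of either half (n = 2).
r_full = 2(0.431) / (1 + 0.431)
r_full = 0.8620 / 1.4310 ≈ 0.6024

0.60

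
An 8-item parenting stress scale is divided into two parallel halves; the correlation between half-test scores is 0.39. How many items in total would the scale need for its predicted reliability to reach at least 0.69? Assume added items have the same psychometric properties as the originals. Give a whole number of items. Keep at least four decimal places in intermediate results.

Corrected full-test reliability: r_full = 2 × 0.39 / (1 + 0.39) ≈ 0.5612
Solve Spearman-Brown for n: n = 0.69(1 − 0.5612) / [0.5612(1 − 0.69)] = 1.7403
Required items = 1.7403 × 8 = 13.92, so 14 items.

14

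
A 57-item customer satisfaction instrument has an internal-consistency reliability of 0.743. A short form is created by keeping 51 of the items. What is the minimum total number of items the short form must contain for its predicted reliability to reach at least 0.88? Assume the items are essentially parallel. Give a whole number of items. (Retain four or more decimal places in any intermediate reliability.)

145

Short-form reliability: n = 51/57 = 0.8947; r_51 = n·r/(1+(n−1)r) ≈ 0.7212
Then solve for n' with r_old = 0.7212, r_target = 0.88: n' = 0.88(1 − 0.7212)/[0.7212(1 − 0.88)] = 2.8349
Items = 2.8349 × 51 ≈ 144.58 → 145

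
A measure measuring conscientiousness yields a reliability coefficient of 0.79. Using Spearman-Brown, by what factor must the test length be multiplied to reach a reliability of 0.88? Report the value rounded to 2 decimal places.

1.95

n = [0.88 × 0.21] / [0.79 × 0.12]
n = 0.1848 / 0.0948 ≈ 1.9494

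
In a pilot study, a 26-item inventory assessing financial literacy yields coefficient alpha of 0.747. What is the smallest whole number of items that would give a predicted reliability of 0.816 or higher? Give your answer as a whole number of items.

40

Rearranging the Spearman-Brown formula for n,
n = r*(1 − r) / [ r (1 − r*) ]
n = 0.816(1 − 0.747) / [0.747(1 − 0.816)]
  = 0.206448 / 0.137448 = 1.5020
So the test needs 1.5020 × 26 ≈ 39.05 items; rounding up, 40.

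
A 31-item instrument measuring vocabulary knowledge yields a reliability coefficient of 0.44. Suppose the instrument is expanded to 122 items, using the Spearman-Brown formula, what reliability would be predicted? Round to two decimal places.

n = 122/31 = 3.9355
By Spearman-Brown, r_new = n r / (1 + (n − 1) r).
r_new = 3.9355·0.44 / [1 + (3.9355 − 1)·0.44]
     = 1.7316 / 2.2916 = 0.7556

0.76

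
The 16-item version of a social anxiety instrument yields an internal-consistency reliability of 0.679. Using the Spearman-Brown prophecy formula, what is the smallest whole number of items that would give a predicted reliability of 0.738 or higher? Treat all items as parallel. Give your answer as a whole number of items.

22

n = 0.738 × (1 − 0.679) / [ 0.679 × (1 − 0.738) ]
  = 0.236898 / 0.177898 = 1.3317
1.3317 × 16 = 21.31 → 22 items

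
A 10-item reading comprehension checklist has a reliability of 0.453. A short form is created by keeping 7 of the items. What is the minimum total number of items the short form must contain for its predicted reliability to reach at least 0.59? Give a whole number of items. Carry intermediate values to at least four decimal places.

Short-form reliability: n = 7/10 = 0.7000; r_7 = n·r/(1+(n−1)r) ≈ 0.3670
Length factor from the short form to reach 0.59: n' = 0.59(1 − 0.3670) / [0.3670(1 − 0.59)] ≈ 2.4820
Items = 2.4820 × 7 ≈ 17.37 → 18

18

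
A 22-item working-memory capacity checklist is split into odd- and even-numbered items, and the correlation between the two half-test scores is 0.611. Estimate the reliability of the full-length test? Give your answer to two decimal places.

Each half is half the length of the full test, so the full test is n = 2 times a half.
r_full = 2r_hh / (1 + r_hh) = 2 × 0.611 / (1 + 0.611)
       = 1.2220 / 1.6110 = 0.7585

0.76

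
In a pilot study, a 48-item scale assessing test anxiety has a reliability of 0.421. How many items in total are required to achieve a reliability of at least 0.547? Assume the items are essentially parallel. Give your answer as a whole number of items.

80

n = [0.547 × 0.579] / [0.421 × 0.453]
n = 0.316713 / 0.190713 ≈ 1.6607
So the test needs 1.6607 × 48 ≈ 79.71 items; rounding up, 80.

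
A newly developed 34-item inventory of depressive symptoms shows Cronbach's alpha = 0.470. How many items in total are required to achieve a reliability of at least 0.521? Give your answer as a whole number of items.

42

n = 0.521 × (1 − 0.470) / [ 0.470 × (1 − 0.521) ]
n = 0.276130 / 0.225130 ≈ 1.2265
Items needed = n × 34 = 1.2265 × 34 ≈ 41.70 → round up to 42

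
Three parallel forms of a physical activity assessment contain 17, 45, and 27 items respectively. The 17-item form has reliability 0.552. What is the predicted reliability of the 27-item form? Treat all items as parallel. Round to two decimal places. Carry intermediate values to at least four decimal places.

The 45-item form is not needed; work directly from the 17-item form with n = 27/17 = 1.5882.
r_{27} = n·r / (1 + (n − 1)·r) = 0.8767 / 1.3247 ≈ 0.6618

0.66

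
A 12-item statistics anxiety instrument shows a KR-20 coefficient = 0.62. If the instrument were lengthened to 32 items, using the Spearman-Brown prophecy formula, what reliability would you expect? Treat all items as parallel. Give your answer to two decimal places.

0.81

n = 32/12 = 2.6667
r_new = (2.6667 × 0.62) / (1 + (2.6667 − 1) × 0.62)
     = 1.6534 / 2.0334 = 0.8131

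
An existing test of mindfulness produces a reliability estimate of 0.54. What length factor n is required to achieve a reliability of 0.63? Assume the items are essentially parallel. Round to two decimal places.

Invert Spearman-Brown to solve for n:
n = r*(1 − r) / [ r (1 − r*) ]
n = 0.63(1 − 0.54) / [0.54(1 − 0.63)]
n = 0.2898 / 0.1998 ≈ 1.4505

1.45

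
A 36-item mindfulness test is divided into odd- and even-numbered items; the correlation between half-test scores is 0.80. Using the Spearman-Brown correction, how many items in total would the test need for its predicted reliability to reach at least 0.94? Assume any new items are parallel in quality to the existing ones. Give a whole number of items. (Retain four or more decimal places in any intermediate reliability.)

71

Corrected full-test reliability: r_full = 2 × 0.80 / (1 + 0.80) ≈ 0.8889
Solve Spearman-Brown for n: n = 0.94(1 − 0.8889) / [0.8889(1 − 0.94)] = 1.9581
Items = 1.9581 × 36 ≈ 70.49 → 71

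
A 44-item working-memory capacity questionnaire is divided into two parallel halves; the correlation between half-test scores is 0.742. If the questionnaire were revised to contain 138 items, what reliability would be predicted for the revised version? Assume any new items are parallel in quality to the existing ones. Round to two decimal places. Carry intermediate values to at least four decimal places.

0.95

Spearman-Brown correction (n = 2): r_full = 2·0.742/(1 + 0.742) = 0.8519
Length factor from 44 to 138 items: n = 138/44 = 3.1364
r_new = n·r_full / (1 + (n − 1)·r_full) = 2.6719 / 2.8200 ≈ 0.9475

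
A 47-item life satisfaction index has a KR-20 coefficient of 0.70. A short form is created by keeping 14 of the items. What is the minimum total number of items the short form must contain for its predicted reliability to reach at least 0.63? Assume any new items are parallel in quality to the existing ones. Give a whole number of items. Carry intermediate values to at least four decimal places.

35

First, r for the 14-item form: n = 14/47 = 0.2979, so r_14 = 0.2979·0.70/(1 + (0.2979 − 1)·0.70) = 0.4101
Length factor from the short form to reach 0.63: n' = 0.63(1 − 0.4101) / [0.4101(1 − 0.63)] ≈ 2.4492
Total items = 2.4492 × 14 = 34.29, rounded up to 35.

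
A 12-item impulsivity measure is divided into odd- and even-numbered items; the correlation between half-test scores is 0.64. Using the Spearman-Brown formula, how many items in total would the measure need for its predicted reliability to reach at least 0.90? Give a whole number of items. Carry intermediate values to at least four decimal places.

r_full = 2(0.64)/(1 + 0.64) = 0.7805
n = r_tgt(1 − r_full) / [r_full(1 − r_tgt)] = 0.90 × 0.2195 / (0.7805 × 0.10) ≈ 2.5311
Items = 2.5311 × 12 ≈ 30.37 → 31

31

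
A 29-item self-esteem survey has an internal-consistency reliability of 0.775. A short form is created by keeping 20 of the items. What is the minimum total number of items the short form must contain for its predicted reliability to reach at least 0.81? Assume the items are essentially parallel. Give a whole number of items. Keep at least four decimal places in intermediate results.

36

Short-form reliability: n = 20/29 = 0.6897; r_20 = n·r/(1+(n−1)r) ≈ 0.7038
Then solve for n' with r_old = 0.7038, r_target = 0.81: n' = 0.81(1 − 0.7038)/[0.7038(1 − 0.81)] = 1.7942
Items = 1.7942 × 20 ≈ 35.88 → 36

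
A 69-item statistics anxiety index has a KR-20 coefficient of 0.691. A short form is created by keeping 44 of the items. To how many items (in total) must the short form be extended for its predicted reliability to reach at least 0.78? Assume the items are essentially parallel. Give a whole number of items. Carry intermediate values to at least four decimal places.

110

Short-form reliability: n = 44/69 = 0.6377; r_44 = n·r/(1+(n−1)r) ≈ 0.5878
Length factor from the short form to reach 0.78: n' = 0.78(1 − 0.5878) / [0.5878(1 − 0.78)] ≈ 2.4863
Total items = 2.4863 × 44 = 109.40, rounded up to 110.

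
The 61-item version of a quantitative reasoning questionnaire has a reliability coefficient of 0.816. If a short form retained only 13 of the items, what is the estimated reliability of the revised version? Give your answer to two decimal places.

0.49

Length ratio n = 13/61 = 0.2131
Spearman-Brown: r_new = n·r / (1 + (n − 1)·r)
r_new = (0.2131 × 0.816) / (1 + (0.2131 − 1) × 0.816)
     = 0.1739 / 0.3579 = 0.4859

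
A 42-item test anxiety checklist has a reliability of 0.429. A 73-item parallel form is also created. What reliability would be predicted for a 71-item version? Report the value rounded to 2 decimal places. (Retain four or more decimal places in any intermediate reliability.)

Only the ratio of lengths matters: n = 71/42 = 1.6905
r_{71} = n·r / (1 + (n − 1)·r) = 0.7252 / 1.2962 ≈ 0.5595

0.56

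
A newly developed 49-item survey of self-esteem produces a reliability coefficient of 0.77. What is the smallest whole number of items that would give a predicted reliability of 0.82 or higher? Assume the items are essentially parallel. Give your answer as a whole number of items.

n = 0.82 × (1 − 0.77) / [ 0.77 × (1 − 0.82) ]
n = 0.1886 / 0.1386 ≈ 1.3608
Items needed = n × 49 = 1.3608 × 49 ≈ 66.68 → round up to 67

67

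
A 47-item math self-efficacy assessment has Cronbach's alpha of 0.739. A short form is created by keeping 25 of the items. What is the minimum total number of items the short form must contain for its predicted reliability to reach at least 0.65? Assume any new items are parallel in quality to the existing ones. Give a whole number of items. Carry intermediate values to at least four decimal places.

31

First, r for the 25-item form: n = 25/47 = 0.5319, so r_25 = 0.5319·0.739/(1 + (0.5319 − 1)·0.739) = 0.6010
Length factor from the short form to reach 0.65: n' = 0.65(1 − 0.6010) / [0.6010(1 − 0.65)] ≈ 1.2329
Items = 1.2329 × 25 ≈ 30.82 → 31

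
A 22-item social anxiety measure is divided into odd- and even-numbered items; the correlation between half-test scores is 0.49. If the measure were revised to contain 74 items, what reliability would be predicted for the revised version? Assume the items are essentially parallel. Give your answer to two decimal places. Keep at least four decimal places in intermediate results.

0.87

Full-test reliability from the split-half r: r_full = 2(0.49)/(1 + 0.49) = 0.6577
Length factor from 22 to 74 items: n = 74/22 = 3.3636
r_new = n·r_full / (1 + (n − 1)·r_full) = 2.2122 / 2.5545 ≈ 0.8660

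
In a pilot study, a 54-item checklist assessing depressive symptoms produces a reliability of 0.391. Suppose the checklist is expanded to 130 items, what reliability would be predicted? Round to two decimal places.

n = 130/54 = 2.4074
Apply the Spearman-Brown prophecy formula, r' = nr / [1 + (n − 1)r]:
r_new = (2.4074 × 0.391) / (1 + (2.4074 − 1) × 0.391)
r_new = 0.9413 / 1.5503 ≈ 0.6072

0.61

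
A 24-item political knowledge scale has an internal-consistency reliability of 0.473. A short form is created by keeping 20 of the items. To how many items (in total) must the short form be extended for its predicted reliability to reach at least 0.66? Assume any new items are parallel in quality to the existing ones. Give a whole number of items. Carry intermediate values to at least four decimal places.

52

Short-form reliability: n = 20/24 = 0.8333; r_20 = n·r/(1+(n−1)r) ≈ 0.4279
Length factor from the short form to reach 0.66: n' = 0.66(1 − 0.4279) / [0.4279(1 − 0.66)] ≈ 2.5953
Total items = 2.5953 × 20 = 51.91, rounded up to 52.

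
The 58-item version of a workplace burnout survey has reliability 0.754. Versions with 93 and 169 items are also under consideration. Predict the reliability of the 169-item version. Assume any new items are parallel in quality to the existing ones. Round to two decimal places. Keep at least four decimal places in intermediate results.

The 93-item form is not needed; work directly from the 58-item form with n = 169/58 = 2.9138.
r_{169} = n·r / (1 + (n − 1)·r) = 2.1970 / 2.4430 ≈ 0.8993

0.90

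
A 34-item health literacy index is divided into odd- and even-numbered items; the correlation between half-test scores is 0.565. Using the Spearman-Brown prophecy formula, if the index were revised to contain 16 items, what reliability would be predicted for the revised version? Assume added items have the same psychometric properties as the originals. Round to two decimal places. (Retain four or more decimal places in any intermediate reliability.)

0.55

First correct the split-half correlation to full-test reliability: r_full = 2 × 0.565 / (1 + 0.565) ≈ 0.7220
Length factor from 34 to 16 items: n = 16/34 = 0.4706
r_new = n·r_full / (1 + (n − 1)·r_full) = 0.3398 / 0.6178 ≈ 0.5500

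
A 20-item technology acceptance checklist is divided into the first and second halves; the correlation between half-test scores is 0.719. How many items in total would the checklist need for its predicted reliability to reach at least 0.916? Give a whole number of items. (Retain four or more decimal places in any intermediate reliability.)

r_full = 2(0.719)/(1 + 0.719) = 0.8365
n = r_tgt(1 − r_full) / [r_full(1 − r_tgt)] = 0.916 × 0.1635 / (0.8365 × 0.084) ≈ 2.1314
Required items = 2.1314 × 20 = 42.63, so 43 items.

43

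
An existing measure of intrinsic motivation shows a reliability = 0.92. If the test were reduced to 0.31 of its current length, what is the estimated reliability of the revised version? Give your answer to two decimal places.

Spearman-Brown: r_new = n·r / (1 + (n − 1)·r)
r_new = 0.31·0.92 / [1 + (0.31 − 1)·0.92]
     = 0.2852 / 0.3652 = 0.7809

0.78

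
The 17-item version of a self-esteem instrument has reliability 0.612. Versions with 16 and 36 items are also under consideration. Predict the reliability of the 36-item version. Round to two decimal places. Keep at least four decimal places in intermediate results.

The 16-item form is not needed; work directly from the 17-item form with n = 36/17 = 2.1176.
r_{36} = n·r / (1 + (n − 1)·r) = 1.2960 / 1.6840 ≈ 0.7696

0.77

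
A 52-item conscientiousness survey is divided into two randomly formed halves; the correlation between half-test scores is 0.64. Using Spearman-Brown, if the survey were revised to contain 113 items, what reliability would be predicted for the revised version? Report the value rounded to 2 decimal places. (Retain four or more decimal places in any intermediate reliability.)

First correct the split-half correlation to full-test reliability: r_full = 2 × 0.64 / (1 + 0.64) ≈ 0.7805
Then adjust to 113 items: n = 113/52 = 2.1731
r_new = n·r_full / (1 + (n − 1)·r_full) = 1.6961 / 1.9156 ≈ 0.8854

0.89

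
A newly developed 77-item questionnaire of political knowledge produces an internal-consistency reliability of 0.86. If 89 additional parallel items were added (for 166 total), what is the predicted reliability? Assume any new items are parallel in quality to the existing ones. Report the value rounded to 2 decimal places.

n = 166/77 = 2.1558
r_new = (2.1558 × 0.86) / (1 + (2.1558 − 1) × 0.86)
     = 1.8540 / 1.9940 = 0.9298

0.93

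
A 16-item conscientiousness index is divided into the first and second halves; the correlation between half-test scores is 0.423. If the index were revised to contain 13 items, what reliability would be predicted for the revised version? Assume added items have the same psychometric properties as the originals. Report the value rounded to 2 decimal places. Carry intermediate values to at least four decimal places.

0.54

Full-test reliability from the split-half r: r_full = 2(0.423)/(1 + 0.423) = 0.5945
Length factor from 16 to 13 items: n = 13/16 = 0.8125
r_new = n·r_full / (1 + (n − 1)·r_full) = 0.4830 / 0.8885 ≈ 0.5436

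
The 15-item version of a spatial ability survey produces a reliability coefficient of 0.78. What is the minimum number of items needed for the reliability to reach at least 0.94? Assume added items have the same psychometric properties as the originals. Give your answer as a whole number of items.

67

Invert Spearman-Brown to solve for n:
n = r*(1 − r) / [ r (1 − r*) ]
n = 0.94 × (1 − 0.78) / [ 0.78 × (1 − 0.94) ]
n = 0.2068 / 0.0468 ≈ 4.4188
Items needed = n × 15 = 4.4188 × 15 ≈ 66.28 → round up to 67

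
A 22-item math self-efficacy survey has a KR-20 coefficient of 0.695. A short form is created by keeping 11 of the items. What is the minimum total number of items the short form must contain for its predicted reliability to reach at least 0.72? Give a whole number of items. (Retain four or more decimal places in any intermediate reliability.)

First, r for the 11-item form: n = 11/22 = 0.5000, so r_11 = 0.5000·0.695/(1 + (0.5000 − 1)·0.695) = 0.5326
Then solve for n' with r_old = 0.5326, r_target = 0.72: n' = 0.72(1 − 0.5326)/[0.5326(1 − 0.72)] = 2.2566
Total items = 2.2566 × 11 = 24.82, rounded up to 25.

25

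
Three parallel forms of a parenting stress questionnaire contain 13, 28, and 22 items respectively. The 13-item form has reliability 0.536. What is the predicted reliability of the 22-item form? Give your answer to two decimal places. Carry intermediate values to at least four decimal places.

Only the ratio of lengths matters: n = 22/13 = 1.6923
r_{22} = n·r / (1 + (n − 1)·r) = 0.9071 / 1.3711 ≈ 0.6616

0.66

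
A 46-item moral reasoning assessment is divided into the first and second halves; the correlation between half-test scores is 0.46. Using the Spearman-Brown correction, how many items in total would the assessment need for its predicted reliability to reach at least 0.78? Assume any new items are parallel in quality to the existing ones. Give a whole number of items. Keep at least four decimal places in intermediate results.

r_full = 2(0.46)/(1 + 0.46) = 0.6301
n = r_tgt(1 − r_full) / [r_full(1 − r_tgt)] = 0.78 × 0.3699 / (0.6301 × 0.22) ≈ 2.0814
Items = 2.0814 × 46 ≈ 95.74 → 96

96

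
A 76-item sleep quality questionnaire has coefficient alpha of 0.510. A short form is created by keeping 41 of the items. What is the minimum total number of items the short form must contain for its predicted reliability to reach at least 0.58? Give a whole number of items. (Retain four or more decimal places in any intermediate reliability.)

First, r for the 41-item form: n = 41/76 = 0.5395, so r_41 = 0.5395·0.510/(1 + (0.5395 − 1)·0.510) = 0.3596
Length factor from the short form to reach 0.58: n' = 0.58(1 − 0.3596) / [0.3596(1 − 0.58)] ≈ 2.4593
Total items = 2.4593 × 41 = 100.83, rounded up to 101.

101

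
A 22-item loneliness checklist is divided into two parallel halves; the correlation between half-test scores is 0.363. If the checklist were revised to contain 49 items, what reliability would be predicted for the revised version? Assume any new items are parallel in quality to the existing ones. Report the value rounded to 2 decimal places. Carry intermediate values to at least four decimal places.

0.72

Spearman-Brown correction (n = 2): r_full = 2·0.363/(1 + 0.363) = 0.5326
Length factor from 22 to 49 items: n = 49/22 = 2.2273
r_new = n·r_full / (1 + (n − 1)·r_full) = 1.1863 / 1.6537 ≈ 0.7174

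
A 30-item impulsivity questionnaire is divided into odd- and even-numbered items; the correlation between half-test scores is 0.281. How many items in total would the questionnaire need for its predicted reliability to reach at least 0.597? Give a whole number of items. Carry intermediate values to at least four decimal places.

Corrected full-test reliability: r_full = 2 × 0.281 / (1 + 0.281) ≈ 0.4387
n = r_tgt(1 − r_full) / [r_full(1 − r_tgt)] = 0.597 × 0.5613 / (0.4387 × 0.403) ≈ 1.8954
Required items = 1.8954 × 30 = 56.86, so 57 items.

57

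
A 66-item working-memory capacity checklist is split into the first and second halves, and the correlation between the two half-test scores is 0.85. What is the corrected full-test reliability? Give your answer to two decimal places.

0.92

The full test is twice the length of either half (n = 2).
r_full = 2(0.85) / (1 + 0.85)
r_full = 1.7000 / 1.8500 ≈ 0.9189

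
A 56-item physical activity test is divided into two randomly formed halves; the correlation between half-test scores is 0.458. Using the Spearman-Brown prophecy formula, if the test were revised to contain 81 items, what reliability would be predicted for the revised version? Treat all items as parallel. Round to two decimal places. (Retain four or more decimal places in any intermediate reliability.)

0.71

Full-test reliability from the split-half r: r_full = 2(0.458)/(1 + 0.458) = 0.6283
Length factor from 56 to 81 items: n = 81/56 = 1.4464
r_new = n·r_full / (1 + (n − 1)·r_full) = 0.9088 / 1.2805 ≈ 0.7097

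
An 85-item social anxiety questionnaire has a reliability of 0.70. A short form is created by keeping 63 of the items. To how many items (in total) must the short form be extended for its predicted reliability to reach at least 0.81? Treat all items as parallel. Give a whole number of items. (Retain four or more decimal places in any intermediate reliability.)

First, r for the 63-item form: n = 63/85 = 0.7412, so r_63 = 0.7412·0.70/(1 + (0.7412 − 1)·0.70) = 0.6336
Then solve for n' with r_old = 0.6336, r_target = 0.81: n' = 0.81(1 − 0.6336)/[0.6336(1 − 0.81)] = 2.4653
Total items = 2.4653 × 63 = 155.31, rounded up to 156.

156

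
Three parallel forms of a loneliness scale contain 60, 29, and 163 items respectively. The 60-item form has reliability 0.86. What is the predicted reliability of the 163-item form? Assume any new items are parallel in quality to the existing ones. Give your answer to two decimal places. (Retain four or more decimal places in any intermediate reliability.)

Only the ratio of lengths matters: n = 163/60 = 2.7167
r_{163} = n·r / (1 + (n − 1)·r) = 2.3364 / 2.4764 ≈ 0.9435

0.94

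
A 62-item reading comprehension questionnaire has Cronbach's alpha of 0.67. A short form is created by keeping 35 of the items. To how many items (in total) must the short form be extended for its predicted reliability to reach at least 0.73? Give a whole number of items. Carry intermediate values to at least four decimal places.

83

First, r for the 35-item form: n = 35/62 = 0.5645, so r_35 = 0.5645·0.67/(1 + (0.5645 − 1)·0.67) = 0.5340
Length factor from the short form to reach 0.73: n' = 0.73(1 − 0.5340) / [0.5340(1 − 0.73)] ≈ 2.3594
Total items = 2.3594 × 35 = 82.58, rounded up to 83.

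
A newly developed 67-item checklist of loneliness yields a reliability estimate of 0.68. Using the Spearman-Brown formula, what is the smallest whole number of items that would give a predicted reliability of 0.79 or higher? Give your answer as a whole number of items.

n = 0.79(1 − 0.68) / [0.68(1 − 0.79)]
  = 0.2528 / 0.1428 = 1.7703
1.7703 × 67 = 118.61 → 119 items

119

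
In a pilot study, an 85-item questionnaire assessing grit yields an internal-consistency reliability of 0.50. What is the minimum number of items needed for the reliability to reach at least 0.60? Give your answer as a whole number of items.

n = 0.60 × (1 − 0.50) / [ 0.50 × (1 − 0.60) ]
n = 0.3000 / 0.2000 ≈ 1.5000
Items needed = n × 85 = 1.5000 × 85 ≈ 127.50 → round up to 128

128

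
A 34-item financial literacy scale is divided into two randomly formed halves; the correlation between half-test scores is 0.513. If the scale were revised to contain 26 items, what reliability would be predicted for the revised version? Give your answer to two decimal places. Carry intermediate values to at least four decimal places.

0.62

Full-test reliability from the split-half r: r_full = 2(0.513)/(1 + 0.513) = 0.6781
Length factor from 34 to 26 items: n = 26/34 = 0.7647
r_new = n·r_full / (1 + (n − 1)·r_full) = 0.5185 / 0.8404 ≈ 0.6170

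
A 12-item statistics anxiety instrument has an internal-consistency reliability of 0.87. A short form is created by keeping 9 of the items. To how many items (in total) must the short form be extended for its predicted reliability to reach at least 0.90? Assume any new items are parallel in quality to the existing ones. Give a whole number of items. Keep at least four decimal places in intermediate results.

17

First, r for the 9-item form: n = 9/12 = 0.7500, so r_9 = 0.7500·0.87/(1 + (0.7500 − 1)·0.87) = 0.8339
Length factor from the short form to reach 0.90: n' = 0.90(1 − 0.8339) / [0.8339(1 − 0.90)] ≈ 1.7927
Items = 1.7927 × 9 ≈ 16.13 → 17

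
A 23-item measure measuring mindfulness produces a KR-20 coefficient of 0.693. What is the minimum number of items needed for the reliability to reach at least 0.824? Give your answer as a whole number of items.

48

n = 0.824(1 − 0.693) / [0.693(1 − 0.824)]
  = 0.252968 / 0.121968 = 2.0741
So the test needs 2.0741 × 23 ≈ 47.70 items; rounding up, 48.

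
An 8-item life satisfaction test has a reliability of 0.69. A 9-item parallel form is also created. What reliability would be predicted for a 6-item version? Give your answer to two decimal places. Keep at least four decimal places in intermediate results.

0.63

The 9-item form is not needed; work directly from the 8-item form with n = 6/8 = 0.7500.
r_{6} = n·r / (1 + (n − 1)·r) = 0.5175 / 0.8275 ≈ 0.6254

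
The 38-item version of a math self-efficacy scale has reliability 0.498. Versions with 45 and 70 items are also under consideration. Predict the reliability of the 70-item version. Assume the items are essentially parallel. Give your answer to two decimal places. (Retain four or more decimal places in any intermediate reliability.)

The 45-item form is not needed; work directly from the 38-item form with n = 70/38 = 1.8421.
r_{70} = n·r / (1 + (n − 1)·r) = 0.9174 / 1.4194 ≈ 0.6463

0.65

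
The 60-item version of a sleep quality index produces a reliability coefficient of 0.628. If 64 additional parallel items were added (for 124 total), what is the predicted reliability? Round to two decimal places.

0.78

Length ratio n = 124/60 = 2.0667
By Spearman-Brown, r_new = n r / (1 + (n − 1) r).
r_new = 2.0667·0.628 / [1 + (2.0667 − 1)·0.628]
r_new = 1.2979 / 1.6699 ≈ 0.7772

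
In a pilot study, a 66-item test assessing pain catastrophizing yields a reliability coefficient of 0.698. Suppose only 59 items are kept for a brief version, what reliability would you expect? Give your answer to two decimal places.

n = 59/66 = 0.8939
By Spearman-Brown, r_new = n r / (1 + (n − 1) r).
r_new = 0.8939·0.698 / [1 + (0.8939 − 1)·0.698]
r_new = 0.6239 / 0.9259 ≈ 0.6738

0.67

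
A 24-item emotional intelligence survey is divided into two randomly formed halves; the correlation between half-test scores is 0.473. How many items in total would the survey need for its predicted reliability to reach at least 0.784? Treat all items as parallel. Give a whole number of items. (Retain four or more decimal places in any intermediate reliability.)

Corrected full-test reliability: r_full = 2 × 0.473 / (1 + 0.473) ≈ 0.6422
Solve Spearman-Brown for n: n = 0.784(1 − 0.6422) / [0.6422(1 − 0.784)] = 2.0222
Required items = 2.0222 × 24 = 48.53, so 49 items.

49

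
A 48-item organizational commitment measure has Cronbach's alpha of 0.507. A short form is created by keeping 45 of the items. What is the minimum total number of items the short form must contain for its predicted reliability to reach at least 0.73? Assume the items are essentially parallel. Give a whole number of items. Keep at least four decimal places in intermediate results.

127

First, r for the 45-item form: n = 45/48 = 0.9375, so r_45 = 0.9375·0.507/(1 + (0.9375 − 1)·0.507) = 0.4909
Length factor from the short form to reach 0.73: n' = 0.73(1 − 0.4909) / [0.4909(1 − 0.73)] ≈ 2.8039
Total items = 2.8039 × 45 = 126.18, rounded up to 127.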